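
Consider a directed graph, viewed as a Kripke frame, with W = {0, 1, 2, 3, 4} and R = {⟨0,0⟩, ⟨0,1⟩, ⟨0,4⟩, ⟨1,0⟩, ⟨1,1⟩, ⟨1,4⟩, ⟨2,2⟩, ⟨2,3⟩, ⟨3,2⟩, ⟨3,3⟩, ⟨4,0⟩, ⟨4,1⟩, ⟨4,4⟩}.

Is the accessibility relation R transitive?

Transitive: yes — every two-step R-path is closed by a direct edge.

Yes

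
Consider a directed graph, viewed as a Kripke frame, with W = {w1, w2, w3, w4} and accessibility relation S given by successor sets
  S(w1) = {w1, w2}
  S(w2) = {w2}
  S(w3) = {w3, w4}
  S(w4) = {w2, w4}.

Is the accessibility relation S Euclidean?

Euclidean: no — w1 S w2 and w1 S w1, but not w2 S w1.

No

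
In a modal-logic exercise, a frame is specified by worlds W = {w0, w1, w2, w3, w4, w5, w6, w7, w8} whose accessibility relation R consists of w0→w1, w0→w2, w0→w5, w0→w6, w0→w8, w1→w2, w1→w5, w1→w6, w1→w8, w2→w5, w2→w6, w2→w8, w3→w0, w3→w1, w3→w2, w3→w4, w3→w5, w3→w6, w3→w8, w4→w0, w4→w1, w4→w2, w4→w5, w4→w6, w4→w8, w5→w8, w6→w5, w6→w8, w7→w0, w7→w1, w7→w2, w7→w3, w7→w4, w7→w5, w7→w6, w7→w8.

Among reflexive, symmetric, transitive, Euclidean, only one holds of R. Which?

Reflexive: no — w0 is not related to itself.
Symmetric: no — w0 R w1 but not w1 R w0.
Transitive: yes — every two-step R-path is closed by a direct edge.
Euclidean: no — w0 R w2 and w0 R w1, but not w2 R w1.
Only transitive holds.

transitive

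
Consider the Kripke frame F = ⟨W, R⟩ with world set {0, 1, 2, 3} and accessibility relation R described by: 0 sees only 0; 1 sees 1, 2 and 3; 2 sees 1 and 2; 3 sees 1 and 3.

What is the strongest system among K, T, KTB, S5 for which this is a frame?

Reflexive (axiom T): yes — every world is R-related to itself.
Symmetric (axiom B): yes — every pair in R has its reverse in R.
Euclidean (axiom 5): no — 1 R 2 and 1 R 3, but not 2 R 3.
So F validates K, T, KTB; S5 would additionally require R to be Euclidean. The strongest is KTB.

KTB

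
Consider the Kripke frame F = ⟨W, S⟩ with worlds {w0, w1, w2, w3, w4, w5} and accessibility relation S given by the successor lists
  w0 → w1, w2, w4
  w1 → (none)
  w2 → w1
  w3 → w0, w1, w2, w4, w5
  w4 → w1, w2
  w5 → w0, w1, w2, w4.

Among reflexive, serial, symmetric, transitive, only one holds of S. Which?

transitive

Reflexive: no — w0 is not related to itself.
Serial: no — w1 has no S-successor.
Symmetric: no — w0 S w1 but not w1 S w0.
Transitive: yes — every two-step S-path is closed by a direct edge.
Only transitive holds.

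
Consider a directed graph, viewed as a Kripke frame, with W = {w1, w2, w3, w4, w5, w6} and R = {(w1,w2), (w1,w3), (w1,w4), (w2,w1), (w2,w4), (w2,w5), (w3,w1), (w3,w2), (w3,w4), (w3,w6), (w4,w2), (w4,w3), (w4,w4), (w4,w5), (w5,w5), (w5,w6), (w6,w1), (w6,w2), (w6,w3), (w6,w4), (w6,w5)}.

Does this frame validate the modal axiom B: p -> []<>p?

No

By correspondence theory, B is valid on a frame iff R is symmetric.
Symmetric: no — w1 R w4 but not w4 R w1.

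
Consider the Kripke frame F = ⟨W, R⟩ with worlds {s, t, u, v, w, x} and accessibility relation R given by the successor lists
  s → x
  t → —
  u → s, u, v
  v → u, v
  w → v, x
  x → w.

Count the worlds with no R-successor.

1

Enumerating: t.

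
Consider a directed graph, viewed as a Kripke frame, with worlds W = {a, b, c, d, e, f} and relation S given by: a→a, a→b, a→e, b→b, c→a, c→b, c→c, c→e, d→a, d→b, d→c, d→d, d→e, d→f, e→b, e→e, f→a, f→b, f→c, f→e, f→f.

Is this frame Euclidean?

Euclidean: no — a S b and a S e, but not b S e.

No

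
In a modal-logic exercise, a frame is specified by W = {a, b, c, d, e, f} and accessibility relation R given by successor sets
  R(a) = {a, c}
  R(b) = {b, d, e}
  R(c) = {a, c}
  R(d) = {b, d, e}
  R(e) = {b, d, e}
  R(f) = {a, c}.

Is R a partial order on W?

No

Reflexive: no — f is not related to itself.
Transitive: yes — every two-step R-path is closed by a direct edge.
Antisymmetric: no — a R c and c R a with a ≠ c.
So R is not a partial order.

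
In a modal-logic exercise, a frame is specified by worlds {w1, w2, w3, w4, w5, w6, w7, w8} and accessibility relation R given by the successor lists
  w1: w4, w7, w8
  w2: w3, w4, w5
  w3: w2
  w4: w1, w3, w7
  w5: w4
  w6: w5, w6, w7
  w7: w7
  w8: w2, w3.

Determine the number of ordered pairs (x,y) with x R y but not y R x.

Enumerating: (w1,w7), (w1,w8), (w2,w4), (w2,w5), (w4,w3), (w4,w7), (w5,w4), (w6,w5), (w6,w7), (w8,w2), (w8,w3).

11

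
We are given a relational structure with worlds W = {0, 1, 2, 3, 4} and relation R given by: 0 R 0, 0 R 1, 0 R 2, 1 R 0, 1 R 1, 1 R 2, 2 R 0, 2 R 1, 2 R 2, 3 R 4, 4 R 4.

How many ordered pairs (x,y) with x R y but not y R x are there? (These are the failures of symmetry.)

1

Enumerating: (3,4).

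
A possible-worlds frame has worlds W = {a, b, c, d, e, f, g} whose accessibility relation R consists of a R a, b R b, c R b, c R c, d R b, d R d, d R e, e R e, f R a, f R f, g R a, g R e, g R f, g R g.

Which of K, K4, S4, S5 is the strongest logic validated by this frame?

Transitive (axiom 4): yes — every two-step R-path is closed by a direct edge.
Reflexive (axiom T): yes — every world is R-related to itself.
Euclidean (axiom 5): no — d R b and d R e, but not b R e.
So F validates K, K4, S4; S5 would additionally require R to be Euclidean. The strongest is S4.

S4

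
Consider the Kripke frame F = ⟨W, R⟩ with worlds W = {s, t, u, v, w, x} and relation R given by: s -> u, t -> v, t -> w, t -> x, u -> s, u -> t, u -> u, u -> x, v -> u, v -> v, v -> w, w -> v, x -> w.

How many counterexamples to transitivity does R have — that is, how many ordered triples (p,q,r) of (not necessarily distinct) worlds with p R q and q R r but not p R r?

13

Enumerating: (s,u,s), (s,u,t), (s,u,x), (t,v,u), (u,t,v), (u,t,w), (u,x,w), (v,u,s), (v,u,t), (v,u,x), (w,v,u), (w,v,w), (x,w,v).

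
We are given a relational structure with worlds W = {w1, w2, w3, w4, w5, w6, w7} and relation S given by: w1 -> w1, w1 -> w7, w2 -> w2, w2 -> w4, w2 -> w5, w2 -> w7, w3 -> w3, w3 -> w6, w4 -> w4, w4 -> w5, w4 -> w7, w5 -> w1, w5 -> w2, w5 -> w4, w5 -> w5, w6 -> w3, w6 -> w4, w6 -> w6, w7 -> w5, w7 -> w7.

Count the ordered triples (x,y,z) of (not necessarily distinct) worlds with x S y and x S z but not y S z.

17

Enumerating: (w1,w7,w1), (w2,w4,w2), (w2,w5,w7), (w2,w7,w2), (w2,w7,w4), (w4,w5,w7), (w4,w7,w4), (w5,w1,w2), (w5,w1,w4), (w5,w1,w5), (w5,w2,w1), (w5,w4,w1), (w5,w4,w2), (w6,w3,w4), (w6,w4,w3), (w6,w4,w6), (w7,w5,w7).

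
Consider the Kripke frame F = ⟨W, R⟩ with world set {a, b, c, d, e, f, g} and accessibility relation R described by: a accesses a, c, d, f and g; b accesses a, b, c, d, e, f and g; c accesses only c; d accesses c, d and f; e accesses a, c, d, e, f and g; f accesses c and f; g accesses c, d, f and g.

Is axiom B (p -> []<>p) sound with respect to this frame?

The schema B characterises exactly the symmetric frames.
Symmetric: no — a R c but not c R a.

No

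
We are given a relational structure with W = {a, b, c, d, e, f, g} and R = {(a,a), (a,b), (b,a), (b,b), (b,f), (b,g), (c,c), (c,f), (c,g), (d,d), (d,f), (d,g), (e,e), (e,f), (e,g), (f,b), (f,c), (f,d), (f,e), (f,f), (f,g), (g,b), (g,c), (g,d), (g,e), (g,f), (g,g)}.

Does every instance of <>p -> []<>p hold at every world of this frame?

No

By correspondence theory, 5 is valid on a frame iff R is Euclidean.
Euclidean: no — b R a and b R f, but not a R f.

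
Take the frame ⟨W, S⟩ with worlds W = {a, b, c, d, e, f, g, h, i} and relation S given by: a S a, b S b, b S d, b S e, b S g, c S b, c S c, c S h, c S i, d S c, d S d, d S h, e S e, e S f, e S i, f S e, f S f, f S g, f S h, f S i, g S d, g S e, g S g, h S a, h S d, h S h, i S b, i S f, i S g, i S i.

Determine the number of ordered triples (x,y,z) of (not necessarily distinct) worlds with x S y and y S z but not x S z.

33

Enumerating: (b,d,c), (b,d,h), (b,e,f), (b,e,i), (c,b,d), (c,b,e), (c,b,g), (c,h,a), (c,h,d), (c,i,f), (c,i,g), (d,c,b), … and 21 more.
Total: 33.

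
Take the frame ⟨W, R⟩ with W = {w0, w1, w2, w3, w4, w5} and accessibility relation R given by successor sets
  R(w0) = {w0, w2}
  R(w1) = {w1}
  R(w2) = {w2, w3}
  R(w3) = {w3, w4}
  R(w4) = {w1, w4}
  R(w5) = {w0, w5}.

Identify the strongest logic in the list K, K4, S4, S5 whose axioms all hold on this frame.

K

Transitive (axiom 4): no — w0 R w2 and w2 R w3, but not w0 R w3.
Reflexive (axiom T): yes — every world is R-related to itself.
Euclidean (axiom 5): no — w0 R w2 and w0 R w0, but not w2 R w0.
So F validates K; K4 would additionally require R to be transitive. The strongest is K.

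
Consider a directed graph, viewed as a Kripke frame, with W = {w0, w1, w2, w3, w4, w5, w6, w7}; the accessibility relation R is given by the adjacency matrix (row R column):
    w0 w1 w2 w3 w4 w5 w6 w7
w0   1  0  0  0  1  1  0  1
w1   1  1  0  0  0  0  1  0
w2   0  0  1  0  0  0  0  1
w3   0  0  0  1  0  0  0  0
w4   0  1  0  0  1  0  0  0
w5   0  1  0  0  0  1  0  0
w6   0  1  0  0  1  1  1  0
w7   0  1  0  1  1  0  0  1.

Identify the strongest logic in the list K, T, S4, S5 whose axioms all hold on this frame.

Reflexive (axiom T): yes — every world is R-related to itself.
Transitive (axiom 4): no — w0 R w4 and w4 R w1, but not w0 R w1.
Euclidean (axiom 5): no — w0 R w4 and w0 R w5, but not w4 R w5.
So F validates K, T; S4 would additionally require R to be transitive. The strongest is T.

T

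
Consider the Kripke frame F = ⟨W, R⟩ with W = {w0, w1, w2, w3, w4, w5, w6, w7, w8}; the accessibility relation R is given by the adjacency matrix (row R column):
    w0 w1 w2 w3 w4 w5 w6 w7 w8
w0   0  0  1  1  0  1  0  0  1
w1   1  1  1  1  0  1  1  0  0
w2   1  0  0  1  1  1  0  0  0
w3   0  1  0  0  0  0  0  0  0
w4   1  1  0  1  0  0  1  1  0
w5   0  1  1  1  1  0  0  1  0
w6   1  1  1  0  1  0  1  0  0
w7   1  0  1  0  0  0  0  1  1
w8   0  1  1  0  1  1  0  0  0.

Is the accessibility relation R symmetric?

Symmetric: no — w0 R w3 but not w3 R w0.

No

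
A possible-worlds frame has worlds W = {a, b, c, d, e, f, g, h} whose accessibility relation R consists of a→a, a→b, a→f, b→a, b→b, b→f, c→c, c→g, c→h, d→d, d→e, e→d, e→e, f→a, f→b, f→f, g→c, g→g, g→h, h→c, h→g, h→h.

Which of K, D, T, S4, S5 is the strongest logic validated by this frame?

Serial (axiom D): yes — every world has a successor (e.g. a R a).
Reflexive (axiom T): yes — every world is R-related to itself.
Transitive (axiom 4): yes — every two-step R-path is closed by a direct edge.
Euclidean (axiom 5): yes — any two successors of a common world are R-related.
So F validates K, D, T, S4, S5. The strongest is S5.

S5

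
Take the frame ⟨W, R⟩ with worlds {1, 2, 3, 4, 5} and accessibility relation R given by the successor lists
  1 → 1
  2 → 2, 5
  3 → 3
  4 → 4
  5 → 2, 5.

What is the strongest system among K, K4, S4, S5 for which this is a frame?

S5

Transitive (axiom 4): yes — every two-step R-path is closed by a direct edge.
Reflexive (axiom T): yes — every world is R-related to itself.
Euclidean (axiom 5): yes — any two successors of a common world are R-related.
So F validates K, K4, S4, S5. The strongest is S5.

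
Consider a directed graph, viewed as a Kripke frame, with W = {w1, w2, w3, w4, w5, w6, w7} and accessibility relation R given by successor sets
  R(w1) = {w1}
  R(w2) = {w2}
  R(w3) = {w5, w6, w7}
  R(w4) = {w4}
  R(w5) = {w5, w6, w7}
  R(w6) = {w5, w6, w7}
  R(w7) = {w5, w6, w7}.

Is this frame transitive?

Transitive: yes — every two-step R-path is closed by a direct edge.

Yes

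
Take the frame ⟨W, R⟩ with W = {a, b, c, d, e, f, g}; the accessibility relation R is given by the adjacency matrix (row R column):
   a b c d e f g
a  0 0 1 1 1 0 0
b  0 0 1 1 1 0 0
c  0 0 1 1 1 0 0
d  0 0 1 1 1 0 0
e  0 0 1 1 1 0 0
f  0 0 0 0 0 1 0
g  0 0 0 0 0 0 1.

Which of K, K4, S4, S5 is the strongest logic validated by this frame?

Transitive (axiom 4): yes — every two-step R-path is closed by a direct edge.
Reflexive (axiom T): no — a is not related to itself.
Euclidean (axiom 5): yes — any two successors of a common world are R-related.
So F validates K, K4; S4 would additionally require R to be reflexive. The strongest is K4.

K4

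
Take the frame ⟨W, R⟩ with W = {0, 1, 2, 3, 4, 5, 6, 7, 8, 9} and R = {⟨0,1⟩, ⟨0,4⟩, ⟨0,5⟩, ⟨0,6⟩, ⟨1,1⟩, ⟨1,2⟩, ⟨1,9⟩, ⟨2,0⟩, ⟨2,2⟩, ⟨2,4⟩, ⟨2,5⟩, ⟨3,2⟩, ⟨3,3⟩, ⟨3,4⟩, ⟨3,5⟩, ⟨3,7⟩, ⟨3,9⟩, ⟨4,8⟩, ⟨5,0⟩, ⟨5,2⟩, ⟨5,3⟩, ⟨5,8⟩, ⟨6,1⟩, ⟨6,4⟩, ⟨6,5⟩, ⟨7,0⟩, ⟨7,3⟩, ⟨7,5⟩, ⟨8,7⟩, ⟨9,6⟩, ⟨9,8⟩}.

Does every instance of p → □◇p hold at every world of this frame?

No

Axiom B corresponds to the accessibility relation being symmetric.
Symmetric: no — 0 R 1 but not 1 R 0.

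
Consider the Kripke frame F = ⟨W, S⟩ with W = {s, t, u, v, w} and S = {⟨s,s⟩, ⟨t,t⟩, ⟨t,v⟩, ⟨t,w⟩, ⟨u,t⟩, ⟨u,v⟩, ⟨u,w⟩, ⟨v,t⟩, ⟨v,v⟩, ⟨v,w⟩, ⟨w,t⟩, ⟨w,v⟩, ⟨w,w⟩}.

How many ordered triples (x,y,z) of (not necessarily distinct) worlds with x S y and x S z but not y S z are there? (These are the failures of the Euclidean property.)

S is Euclidean; there are no such tuples.

0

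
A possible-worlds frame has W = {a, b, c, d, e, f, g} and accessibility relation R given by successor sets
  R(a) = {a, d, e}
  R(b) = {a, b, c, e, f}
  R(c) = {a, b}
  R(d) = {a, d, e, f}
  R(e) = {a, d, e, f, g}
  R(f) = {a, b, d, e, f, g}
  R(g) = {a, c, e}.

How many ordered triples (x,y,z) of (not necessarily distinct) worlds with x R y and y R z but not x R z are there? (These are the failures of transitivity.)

25

Enumerating: (a,d,f), (a,e,f), (a,e,g), (b,a,d), (b,e,d), (b,e,g), (b,f,d), (b,f,g), (c,a,d), (c,a,e), (c,b,c), (c,b,e), … and 13 more.
Total: 25.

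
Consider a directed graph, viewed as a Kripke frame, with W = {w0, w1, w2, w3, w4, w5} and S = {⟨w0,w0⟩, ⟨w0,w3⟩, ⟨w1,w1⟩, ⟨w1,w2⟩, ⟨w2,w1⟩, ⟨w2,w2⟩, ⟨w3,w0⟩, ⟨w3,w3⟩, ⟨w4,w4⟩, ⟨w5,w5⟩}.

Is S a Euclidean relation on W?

Euclidean: yes — any two successors of a common world are S-related.

Yes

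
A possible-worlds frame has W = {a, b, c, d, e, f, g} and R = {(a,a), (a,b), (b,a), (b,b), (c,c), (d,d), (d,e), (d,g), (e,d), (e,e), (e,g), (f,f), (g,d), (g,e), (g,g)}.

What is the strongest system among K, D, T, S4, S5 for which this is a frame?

Serial (axiom D): yes — every world has a successor (e.g. a R a).
Reflexive (axiom T): yes — every world is R-related to itself.
Transitive (axiom 4): yes — every two-step R-path is closed by a direct edge.
Euclidean (axiom 5): yes — any two successors of a common world are R-related.
So F validates K, D, T, S4, S5. The strongest is S5.

S5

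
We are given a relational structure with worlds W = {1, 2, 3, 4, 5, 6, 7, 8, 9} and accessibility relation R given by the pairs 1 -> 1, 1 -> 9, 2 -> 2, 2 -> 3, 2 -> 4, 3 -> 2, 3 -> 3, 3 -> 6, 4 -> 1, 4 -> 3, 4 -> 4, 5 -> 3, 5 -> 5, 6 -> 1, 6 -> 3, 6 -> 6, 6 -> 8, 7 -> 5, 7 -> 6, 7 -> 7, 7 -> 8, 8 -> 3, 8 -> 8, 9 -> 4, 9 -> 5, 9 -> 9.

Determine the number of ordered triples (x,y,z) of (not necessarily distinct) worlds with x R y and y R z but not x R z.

23

Enumerating: (1,9,4), (1,9,5), (2,3,6), (2,4,1), (3,2,4), (3,6,1), (3,6,8), (4,1,9), (4,3,2), (4,3,6), (5,3,2), (5,3,6), … and 11 more.
Total: 23.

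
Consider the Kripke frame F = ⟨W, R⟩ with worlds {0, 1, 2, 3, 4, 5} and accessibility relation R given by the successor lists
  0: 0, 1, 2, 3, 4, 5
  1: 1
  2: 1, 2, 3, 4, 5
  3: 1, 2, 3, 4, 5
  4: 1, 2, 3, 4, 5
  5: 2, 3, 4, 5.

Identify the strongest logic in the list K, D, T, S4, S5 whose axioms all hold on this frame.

T

Serial (axiom D): yes — every world has a successor (e.g. 0 R 0).
Reflexive (axiom T): yes — every world is R-related to itself.
Transitive (axiom 4): no — 5 R 2 and 2 R 1, but not 5 R 1.
Euclidean (axiom 5): no — 0 R 1 and 0 R 2, but not 1 R 2.
So F validates K, D, T; S4 would additionally require R to be transitive. The strongest is T.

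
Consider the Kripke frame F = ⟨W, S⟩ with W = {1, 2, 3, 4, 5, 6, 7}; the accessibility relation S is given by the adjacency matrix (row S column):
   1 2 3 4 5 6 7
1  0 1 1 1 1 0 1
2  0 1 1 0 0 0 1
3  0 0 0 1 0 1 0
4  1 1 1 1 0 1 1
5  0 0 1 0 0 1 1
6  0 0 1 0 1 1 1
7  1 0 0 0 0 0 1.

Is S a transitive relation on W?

Transitive: no — 1 S 3 and 3 S 6, but not 1 S 6.

No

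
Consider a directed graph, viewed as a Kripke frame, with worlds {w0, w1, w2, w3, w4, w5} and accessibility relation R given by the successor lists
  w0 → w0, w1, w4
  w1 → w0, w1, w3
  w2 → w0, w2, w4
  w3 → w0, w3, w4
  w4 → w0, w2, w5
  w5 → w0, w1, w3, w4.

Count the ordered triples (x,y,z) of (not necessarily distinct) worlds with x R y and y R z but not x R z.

Enumerating: (w0,w1,w3), (w0,w4,w2), (w0,w4,w5), (w1,w0,w4), (w1,w3,w4), (w2,w0,w1), (w2,w4,w5), (w3,w0,w1), (w3,w4,w2), (w3,w4,w5), (w4,w0,w1), (w4,w0,w4), (w4,w2,w4), (w4,w5,w1), (w4,w5,w3), (w4,w5,w4), (w5,w4,w2), (w5,w4,w5).

18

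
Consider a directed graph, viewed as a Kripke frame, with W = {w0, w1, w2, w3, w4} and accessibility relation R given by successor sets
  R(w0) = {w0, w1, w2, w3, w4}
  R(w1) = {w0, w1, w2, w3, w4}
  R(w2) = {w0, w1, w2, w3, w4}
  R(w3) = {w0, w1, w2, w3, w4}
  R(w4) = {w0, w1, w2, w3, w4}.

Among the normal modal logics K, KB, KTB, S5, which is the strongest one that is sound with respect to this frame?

S5

Symmetric (axiom B): yes — every pair in R has its reverse in R.
Reflexive (axiom T): yes — every world is R-related to itself.
Euclidean (axiom 5): yes — any two successors of a common world are R-related.
So F validates K, KB, KTB, S5. The strongest is S5.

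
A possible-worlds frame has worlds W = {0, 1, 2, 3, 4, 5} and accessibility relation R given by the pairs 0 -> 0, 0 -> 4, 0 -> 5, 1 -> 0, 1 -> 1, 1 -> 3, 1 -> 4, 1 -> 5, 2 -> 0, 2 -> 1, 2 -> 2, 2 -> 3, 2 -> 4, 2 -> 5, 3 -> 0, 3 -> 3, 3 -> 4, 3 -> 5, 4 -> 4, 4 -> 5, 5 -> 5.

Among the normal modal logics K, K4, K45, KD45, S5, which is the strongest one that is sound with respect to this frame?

Transitive (axiom 4): yes — every two-step R-path is closed by a direct edge.
Euclidean (axiom 5): no — 0 R 5 and 0 R 4, but not 5 R 4.
Serial (axiom D): yes — every world has a successor (e.g. 0 R 0).
Reflexive (axiom T): yes — every world is R-related to itself.
So F validates K, K4; K45 would additionally require R to be Euclidean. The strongest is K4.

K4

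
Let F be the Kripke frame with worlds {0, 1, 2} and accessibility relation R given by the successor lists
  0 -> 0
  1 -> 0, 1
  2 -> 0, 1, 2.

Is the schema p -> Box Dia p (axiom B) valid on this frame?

Axiom B corresponds to the accessibility relation being symmetric.
Symmetric: no — 1 R 0 but not 0 R 1.

No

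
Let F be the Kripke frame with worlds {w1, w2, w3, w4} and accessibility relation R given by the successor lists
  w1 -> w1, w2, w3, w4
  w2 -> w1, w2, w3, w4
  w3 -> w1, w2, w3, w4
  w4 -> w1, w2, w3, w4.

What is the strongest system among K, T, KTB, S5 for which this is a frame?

Reflexive (axiom T): yes — every world is R-related to itself.
Symmetric (axiom B): yes — every pair in R has its reverse in R.
Euclidean (axiom 5): yes — any two successors of a common world are R-related.
So F validates K, T, KTB, S5. The strongest is S5.

S5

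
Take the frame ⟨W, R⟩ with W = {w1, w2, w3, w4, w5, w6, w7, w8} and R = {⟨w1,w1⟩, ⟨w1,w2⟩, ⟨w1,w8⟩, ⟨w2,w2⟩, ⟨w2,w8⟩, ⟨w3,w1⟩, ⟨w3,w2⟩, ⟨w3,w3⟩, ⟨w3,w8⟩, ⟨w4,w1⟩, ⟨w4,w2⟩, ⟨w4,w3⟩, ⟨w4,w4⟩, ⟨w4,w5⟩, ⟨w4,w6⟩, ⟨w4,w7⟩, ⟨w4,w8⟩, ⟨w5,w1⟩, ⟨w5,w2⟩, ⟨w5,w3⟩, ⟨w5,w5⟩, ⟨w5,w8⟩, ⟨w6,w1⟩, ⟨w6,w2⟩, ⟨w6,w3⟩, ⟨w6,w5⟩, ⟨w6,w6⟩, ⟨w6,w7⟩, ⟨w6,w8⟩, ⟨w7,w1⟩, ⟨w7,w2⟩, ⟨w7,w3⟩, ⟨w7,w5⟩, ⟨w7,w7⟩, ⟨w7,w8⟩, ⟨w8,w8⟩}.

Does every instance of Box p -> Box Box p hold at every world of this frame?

Yes

The schema 4 characterises exactly the transitive frames.
Transitive: yes — every two-step R-path is closed by a direct edge.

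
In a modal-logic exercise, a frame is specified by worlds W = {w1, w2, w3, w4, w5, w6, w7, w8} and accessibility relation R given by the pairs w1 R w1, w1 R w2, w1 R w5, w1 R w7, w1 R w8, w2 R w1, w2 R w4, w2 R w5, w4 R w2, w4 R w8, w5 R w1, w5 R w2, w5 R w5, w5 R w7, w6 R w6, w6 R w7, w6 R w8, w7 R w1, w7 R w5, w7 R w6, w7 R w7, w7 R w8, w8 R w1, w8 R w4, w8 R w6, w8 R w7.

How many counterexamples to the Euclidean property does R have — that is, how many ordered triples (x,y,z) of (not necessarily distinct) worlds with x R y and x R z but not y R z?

Enumerating: (w1,w2,w2), (w1,w2,w7), (w1,w2,w8), (w1,w5,w8), (w1,w7,w2), (w1,w8,w2), (w1,w8,w5), (w1,w8,w8), (w2,w1,w4), (w2,w4,w1), (w2,w4,w4), (w2,w4,w5), … and 25 more.
Total: 37.

37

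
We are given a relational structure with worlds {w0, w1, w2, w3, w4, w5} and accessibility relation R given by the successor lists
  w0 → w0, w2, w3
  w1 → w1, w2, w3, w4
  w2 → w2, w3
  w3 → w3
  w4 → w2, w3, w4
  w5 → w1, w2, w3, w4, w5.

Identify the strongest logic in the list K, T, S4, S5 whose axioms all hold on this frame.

Reflexive (axiom T): yes — every world is R-related to itself.
Transitive (axiom 4): yes — every two-step R-path is closed by a direct edge.
Euclidean (axiom 5): no — w0 R w3 and w0 R w2, but not w3 R w2.
So F validates K, T, S4; S5 would additionally require R to be Euclidean. The strongest is S4.

S4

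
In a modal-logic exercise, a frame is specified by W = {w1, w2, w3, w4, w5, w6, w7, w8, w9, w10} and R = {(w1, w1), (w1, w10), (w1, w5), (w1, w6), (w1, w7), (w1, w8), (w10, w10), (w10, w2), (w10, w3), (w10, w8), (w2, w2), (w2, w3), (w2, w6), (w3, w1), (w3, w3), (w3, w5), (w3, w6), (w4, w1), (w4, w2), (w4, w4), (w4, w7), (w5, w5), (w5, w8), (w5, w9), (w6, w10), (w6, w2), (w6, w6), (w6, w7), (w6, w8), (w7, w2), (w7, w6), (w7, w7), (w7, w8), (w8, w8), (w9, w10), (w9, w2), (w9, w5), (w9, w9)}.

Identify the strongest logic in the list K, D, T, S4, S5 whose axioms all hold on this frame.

Serial (axiom D): yes — every world has a successor (e.g. w1 R w1).
Reflexive (axiom T): yes — every world is R-related to itself.
Transitive (axiom 4): no — w1 R w10 and w10 R w2, but not w1 R w2.
Euclidean (axiom 5): no — w1 R w10 and w1 R w5, but not w10 R w5.
So F validates K, D, T; S4 would additionally require R to be transitive. The strongest is T.

T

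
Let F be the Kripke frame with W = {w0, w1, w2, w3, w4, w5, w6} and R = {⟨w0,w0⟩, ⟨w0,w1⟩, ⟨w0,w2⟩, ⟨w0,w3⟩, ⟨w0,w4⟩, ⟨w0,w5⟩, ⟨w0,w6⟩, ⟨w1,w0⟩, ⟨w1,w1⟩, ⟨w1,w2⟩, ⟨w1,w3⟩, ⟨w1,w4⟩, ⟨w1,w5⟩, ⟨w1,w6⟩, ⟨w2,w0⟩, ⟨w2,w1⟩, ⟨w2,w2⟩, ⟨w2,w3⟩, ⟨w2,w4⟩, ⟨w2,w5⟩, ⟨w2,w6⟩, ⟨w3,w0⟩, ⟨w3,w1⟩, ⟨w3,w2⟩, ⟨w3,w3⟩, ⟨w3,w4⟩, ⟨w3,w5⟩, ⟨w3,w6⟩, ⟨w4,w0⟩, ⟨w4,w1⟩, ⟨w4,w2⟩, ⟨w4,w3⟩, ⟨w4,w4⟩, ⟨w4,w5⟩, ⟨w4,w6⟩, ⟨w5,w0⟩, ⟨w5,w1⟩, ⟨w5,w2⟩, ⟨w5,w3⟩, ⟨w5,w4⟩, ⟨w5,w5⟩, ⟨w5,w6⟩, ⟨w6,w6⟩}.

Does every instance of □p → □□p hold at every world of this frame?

Yes

Axiom 4 corresponds to the accessibility relation being transitive.
Transitive: yes — every two-step R-path is closed by a direct edge.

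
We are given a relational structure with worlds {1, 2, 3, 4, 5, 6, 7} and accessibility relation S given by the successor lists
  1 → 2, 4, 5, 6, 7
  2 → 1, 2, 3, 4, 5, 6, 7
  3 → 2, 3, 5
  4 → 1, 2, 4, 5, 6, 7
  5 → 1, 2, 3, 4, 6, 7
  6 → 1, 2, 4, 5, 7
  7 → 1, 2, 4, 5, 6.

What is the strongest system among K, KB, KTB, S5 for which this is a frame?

KB

Symmetric (axiom B): yes — every pair in S has its reverse in S.
Reflexive (axiom T): no — 1 is not related to itself.
Euclidean (axiom 5): no — 2 S 1 and 2 S 3, but not 1 S 3.
So F validates K, KB; KTB would additionally require S to be reflexive. The strongest is KB.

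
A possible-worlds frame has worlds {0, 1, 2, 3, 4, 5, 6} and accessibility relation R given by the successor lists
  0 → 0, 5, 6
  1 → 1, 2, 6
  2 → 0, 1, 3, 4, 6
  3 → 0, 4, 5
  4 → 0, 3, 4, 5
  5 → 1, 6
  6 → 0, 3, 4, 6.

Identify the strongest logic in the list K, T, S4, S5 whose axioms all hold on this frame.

K

Reflexive (axiom T): no — 2 is not related to itself.
Transitive (axiom 4): no — 0 R 5 and 5 R 1, but not 0 R 1.
Euclidean (axiom 5): no — 0 R 6 and 0 R 5, but not 6 R 5.
So F validates K; T would additionally require R to be reflexive. The strongest is K.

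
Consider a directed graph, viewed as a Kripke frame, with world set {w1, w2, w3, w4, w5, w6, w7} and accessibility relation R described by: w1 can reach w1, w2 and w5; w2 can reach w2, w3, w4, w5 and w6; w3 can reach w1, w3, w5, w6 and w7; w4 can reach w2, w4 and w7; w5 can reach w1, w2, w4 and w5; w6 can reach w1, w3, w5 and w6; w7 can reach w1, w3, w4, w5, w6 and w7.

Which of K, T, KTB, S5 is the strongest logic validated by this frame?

Reflexive (axiom T): yes — every world is R-related to itself.
Symmetric (axiom B): no — w1 R w2 but not w2 R w1.
Euclidean (axiom 5): no — w2 R w3 and w2 R w4, but not w3 R w4.
So F validates K, T; KTB would additionally require R to be symmetric. The strongest is T.

T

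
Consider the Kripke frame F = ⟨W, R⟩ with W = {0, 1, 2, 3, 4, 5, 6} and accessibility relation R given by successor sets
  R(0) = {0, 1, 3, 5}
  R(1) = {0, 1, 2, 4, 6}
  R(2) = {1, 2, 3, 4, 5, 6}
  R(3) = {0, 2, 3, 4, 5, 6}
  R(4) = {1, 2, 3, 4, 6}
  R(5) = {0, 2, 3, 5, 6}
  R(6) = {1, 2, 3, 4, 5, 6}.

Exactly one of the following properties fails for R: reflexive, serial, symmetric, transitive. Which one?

Reflexive: yes — every world is R-related to itself.
Serial: yes — every world has a successor (e.g. 0 R 0).
Symmetric: yes — every pair in R has its reverse in R.
Transitive: no — 0 R 1 and 1 R 2, but not 0 R 2.
Only transitive fails.

transitive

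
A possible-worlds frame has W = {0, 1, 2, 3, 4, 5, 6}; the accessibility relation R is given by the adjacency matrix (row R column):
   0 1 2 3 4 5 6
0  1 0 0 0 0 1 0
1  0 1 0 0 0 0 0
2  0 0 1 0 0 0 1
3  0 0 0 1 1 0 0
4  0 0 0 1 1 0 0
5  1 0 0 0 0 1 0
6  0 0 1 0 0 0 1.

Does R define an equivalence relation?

Reflexive: yes — every world is R-related to itself.
Symmetric: yes — every pair in R has its reverse in R.
Transitive: yes — every two-step R-path is closed by a direct edge.
So R is an equivalence relation.

Yes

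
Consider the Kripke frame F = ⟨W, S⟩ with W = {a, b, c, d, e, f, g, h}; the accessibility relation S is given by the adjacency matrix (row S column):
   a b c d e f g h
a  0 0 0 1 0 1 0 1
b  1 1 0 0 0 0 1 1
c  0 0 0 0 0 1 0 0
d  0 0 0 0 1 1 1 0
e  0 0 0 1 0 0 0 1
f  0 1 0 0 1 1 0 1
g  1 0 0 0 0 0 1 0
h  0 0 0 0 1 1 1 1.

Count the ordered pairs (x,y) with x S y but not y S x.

13

Enumerating: (a,d), (a,f), (a,h), (b,a), (b,g), (b,h), (c,f), (d,f), (d,g), (f,b), (f,e), (g,a), (h,g).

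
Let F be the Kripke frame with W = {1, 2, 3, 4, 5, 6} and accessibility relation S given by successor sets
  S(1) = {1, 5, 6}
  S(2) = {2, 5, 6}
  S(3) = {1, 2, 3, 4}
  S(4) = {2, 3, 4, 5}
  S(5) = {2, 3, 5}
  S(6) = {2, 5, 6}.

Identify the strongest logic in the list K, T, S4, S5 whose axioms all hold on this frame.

Reflexive (axiom T): yes — every world is S-related to itself.
Transitive (axiom 4): no — 1 S 5 and 5 S 2, but not 1 S 2.
Euclidean (axiom 5): no — 1 S 5 and 1 S 6, but not 5 S 6.
So F validates K, T; S4 would additionally require S to be transitive. The strongest is T.

T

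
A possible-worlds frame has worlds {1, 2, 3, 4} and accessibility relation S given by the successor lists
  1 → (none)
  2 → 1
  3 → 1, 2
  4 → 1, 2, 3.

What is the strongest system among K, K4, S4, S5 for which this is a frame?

K4

Transitive (axiom 4): yes — every two-step S-path is closed by a direct edge.
Reflexive (axiom T): no — 1 is not related to itself.
Euclidean (axiom 5): no — 3 S 1 and 3 S 2, but not 1 S 2.
So F validates K, K4; S4 would additionally require S to be reflexive. The strongest is K4.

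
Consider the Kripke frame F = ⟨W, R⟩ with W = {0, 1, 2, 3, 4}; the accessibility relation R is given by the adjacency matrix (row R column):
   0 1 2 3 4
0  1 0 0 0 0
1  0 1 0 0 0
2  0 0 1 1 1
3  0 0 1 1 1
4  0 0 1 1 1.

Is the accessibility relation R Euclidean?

Euclidean: yes — any two successors of a common world are R-related.

Yes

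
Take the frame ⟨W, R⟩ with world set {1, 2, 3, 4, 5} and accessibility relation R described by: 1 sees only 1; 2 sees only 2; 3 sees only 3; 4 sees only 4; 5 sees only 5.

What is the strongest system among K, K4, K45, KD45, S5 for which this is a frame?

Transitive (axiom 4): yes — every two-step R-path is closed by a direct edge.
Euclidean (axiom 5): yes — any two successors of a common world are R-related.
Serial (axiom D): yes — every world has a successor (e.g. 1 R 1).
Reflexive (axiom T): yes — every world is R-related to itself.
So F validates K, K4, K45, KD45, S5. The strongest is S5.

S5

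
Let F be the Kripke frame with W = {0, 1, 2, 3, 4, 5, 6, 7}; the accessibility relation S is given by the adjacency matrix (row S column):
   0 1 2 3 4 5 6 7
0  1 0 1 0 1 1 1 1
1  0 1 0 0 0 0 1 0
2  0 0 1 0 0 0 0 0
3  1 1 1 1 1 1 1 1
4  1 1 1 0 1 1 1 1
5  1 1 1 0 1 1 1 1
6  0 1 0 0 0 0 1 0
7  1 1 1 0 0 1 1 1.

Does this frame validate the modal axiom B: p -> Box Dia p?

The schema B characterises exactly the symmetric frames.
Symmetric: no — 0 S 2 but not 2 S 0.

No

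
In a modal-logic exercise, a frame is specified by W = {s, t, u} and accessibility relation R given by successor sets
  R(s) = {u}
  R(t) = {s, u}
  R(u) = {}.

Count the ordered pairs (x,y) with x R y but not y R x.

Enumerating: (s,u), (t,s), (t,u).

3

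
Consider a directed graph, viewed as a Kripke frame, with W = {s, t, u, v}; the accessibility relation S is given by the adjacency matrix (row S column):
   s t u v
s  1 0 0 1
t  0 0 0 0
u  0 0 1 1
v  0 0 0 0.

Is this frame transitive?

Yes

Transitive: yes — every two-step S-path is closed by a direct edge.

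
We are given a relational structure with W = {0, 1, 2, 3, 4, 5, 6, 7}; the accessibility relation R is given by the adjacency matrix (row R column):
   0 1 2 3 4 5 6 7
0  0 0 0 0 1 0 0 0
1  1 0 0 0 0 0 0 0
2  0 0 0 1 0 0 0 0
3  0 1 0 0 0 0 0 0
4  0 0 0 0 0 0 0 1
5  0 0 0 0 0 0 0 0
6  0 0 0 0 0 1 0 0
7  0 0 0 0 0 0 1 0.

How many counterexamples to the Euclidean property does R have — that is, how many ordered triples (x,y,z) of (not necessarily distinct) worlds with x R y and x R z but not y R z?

7

Enumerating: (0,4,4), (1,0,0), (2,3,3), (3,1,1), (4,7,7), (6,5,5), (7,6,6).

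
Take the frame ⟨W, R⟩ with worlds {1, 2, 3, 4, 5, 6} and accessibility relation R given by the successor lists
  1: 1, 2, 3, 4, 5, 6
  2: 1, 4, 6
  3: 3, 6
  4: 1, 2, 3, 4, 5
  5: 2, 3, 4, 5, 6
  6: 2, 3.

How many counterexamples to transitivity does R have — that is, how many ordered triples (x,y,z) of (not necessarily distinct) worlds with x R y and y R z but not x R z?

19

Enumerating: (2,1,2), (2,1,3), (2,1,5), (2,4,2), (2,4,3), (2,4,5), (2,6,2), (2,6,3), (3,6,2), (4,1,6), (4,2,6), (4,3,6), … and 7 more.
Total: 19.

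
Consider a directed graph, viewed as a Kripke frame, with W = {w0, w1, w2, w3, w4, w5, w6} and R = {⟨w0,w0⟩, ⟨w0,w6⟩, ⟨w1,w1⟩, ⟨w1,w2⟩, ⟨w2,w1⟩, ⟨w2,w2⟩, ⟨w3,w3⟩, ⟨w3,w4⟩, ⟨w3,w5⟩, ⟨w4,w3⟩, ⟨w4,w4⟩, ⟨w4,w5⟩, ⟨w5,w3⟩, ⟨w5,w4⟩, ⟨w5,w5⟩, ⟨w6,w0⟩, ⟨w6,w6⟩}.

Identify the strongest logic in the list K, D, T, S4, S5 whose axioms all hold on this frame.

Serial (axiom D): yes — every world has a successor (e.g. w0 R w0).
Reflexive (axiom T): yes — every world is R-related to itself.
Transitive (axiom 4): yes — every two-step R-path is closed by a direct edge.
Euclidean (axiom 5): yes — any two successors of a common world are R-related.
So F validates K, D, T, S4, S5. The strongest is S5.

S5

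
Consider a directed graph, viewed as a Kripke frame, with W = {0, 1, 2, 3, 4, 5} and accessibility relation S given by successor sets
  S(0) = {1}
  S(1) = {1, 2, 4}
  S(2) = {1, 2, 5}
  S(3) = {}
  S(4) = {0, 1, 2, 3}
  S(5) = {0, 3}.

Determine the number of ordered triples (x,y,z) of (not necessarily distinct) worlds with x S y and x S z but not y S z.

21

Enumerating: (1,2,4), (1,4,4), (2,1,5), (2,5,1), (2,5,2), (2,5,5), (4,0,0), (4,0,2), (4,0,3), (4,1,0), (4,1,3), (4,2,0), … and 9 more.
Total: 21.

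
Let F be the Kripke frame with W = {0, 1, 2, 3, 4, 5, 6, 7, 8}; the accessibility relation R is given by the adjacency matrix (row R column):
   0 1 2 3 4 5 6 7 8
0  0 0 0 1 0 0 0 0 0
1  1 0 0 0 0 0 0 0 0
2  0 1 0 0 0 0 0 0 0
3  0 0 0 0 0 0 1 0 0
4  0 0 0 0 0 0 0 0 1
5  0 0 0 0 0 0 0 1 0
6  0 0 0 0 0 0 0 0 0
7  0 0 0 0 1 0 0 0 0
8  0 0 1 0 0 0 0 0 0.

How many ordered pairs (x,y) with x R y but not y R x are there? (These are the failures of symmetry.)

Enumerating: (0,3), (1,0), (2,1), (3,6), (4,8), (5,7), (7,4), (8,2).

8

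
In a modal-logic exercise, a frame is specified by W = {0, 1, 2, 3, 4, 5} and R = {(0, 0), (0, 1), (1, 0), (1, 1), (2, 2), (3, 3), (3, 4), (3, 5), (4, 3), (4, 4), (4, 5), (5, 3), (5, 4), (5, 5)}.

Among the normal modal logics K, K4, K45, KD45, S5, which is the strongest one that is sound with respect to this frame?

S5

Transitive (axiom 4): yes — every two-step R-path is closed by a direct edge.
Euclidean (axiom 5): yes — any two successors of a common world are R-related.
Serial (axiom D): yes — every world has a successor (e.g. 0 R 0).
Reflexive (axiom T): yes — every world is R-related to itself.
So F validates K, K4, K45, KD45, S5. The strongest is S5.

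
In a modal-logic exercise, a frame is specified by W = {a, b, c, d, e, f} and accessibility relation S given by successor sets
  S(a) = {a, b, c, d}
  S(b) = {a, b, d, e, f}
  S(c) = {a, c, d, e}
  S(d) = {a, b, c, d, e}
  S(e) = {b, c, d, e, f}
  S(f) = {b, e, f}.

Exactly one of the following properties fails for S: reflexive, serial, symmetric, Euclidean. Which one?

Euclidean

Reflexive: yes — every world is S-related to itself.
Serial: yes — every world has a successor (e.g. a S a).
Symmetric: yes — every pair in S has its reverse in S.
Euclidean: no — a S b and a S c, but not b S c.
Only Euclidean fails.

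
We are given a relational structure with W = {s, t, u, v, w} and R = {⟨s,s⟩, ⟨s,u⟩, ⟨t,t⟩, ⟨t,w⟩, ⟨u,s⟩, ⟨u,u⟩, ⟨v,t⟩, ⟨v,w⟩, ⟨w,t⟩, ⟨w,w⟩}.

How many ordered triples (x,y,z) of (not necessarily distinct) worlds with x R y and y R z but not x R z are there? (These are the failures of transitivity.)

0

R is transitive; there are no such tuples.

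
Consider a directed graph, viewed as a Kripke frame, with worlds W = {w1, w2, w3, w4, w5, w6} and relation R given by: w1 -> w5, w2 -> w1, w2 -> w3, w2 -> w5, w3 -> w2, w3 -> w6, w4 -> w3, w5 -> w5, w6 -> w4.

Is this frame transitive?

No

Transitive: no — w2 R w3 and w3 R w6, but not w2 R w6.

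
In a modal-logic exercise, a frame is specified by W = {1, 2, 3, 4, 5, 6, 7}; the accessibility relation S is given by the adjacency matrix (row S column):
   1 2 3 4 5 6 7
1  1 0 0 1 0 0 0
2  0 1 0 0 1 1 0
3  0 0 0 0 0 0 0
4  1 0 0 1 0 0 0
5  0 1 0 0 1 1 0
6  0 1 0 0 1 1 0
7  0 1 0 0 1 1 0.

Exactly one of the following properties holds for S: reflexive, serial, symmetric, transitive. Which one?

Reflexive: no — 3 is not related to itself.
Serial: no — 3 has no S-successor.
Symmetric: no — 7 S 2 but not 2 S 7.
Transitive: yes — every two-step S-path is closed by a direct edge.
Only transitive holds.

transitive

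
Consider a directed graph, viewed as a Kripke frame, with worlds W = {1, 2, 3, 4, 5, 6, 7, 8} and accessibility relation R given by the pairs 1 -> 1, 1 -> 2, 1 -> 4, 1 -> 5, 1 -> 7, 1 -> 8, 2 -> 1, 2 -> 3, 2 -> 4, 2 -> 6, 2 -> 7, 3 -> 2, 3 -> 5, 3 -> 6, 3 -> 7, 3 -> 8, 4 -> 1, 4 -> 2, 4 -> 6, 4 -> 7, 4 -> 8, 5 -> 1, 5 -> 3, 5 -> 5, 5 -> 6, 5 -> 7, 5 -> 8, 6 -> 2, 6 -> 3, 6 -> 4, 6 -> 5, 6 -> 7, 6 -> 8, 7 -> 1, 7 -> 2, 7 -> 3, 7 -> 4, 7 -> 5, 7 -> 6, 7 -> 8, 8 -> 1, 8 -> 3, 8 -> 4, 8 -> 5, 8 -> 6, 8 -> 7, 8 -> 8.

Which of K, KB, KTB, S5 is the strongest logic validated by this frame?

KB

Symmetric (axiom B): yes — every pair in R has its reverse in R.
Reflexive (axiom T): no — 2 is not related to itself.
Euclidean (axiom 5): no — 1 R 2 and 1 R 5, but not 2 R 5.
So F validates K, KB; KTB would additionally require R to be reflexive. The strongest is KB.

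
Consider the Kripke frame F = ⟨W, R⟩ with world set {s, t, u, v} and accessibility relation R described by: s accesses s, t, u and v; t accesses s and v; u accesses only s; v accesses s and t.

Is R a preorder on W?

No

Reflexive: no — t is not related to itself.
Transitive: no — t R s and s R u, but not t R u.
So R is not a preorder.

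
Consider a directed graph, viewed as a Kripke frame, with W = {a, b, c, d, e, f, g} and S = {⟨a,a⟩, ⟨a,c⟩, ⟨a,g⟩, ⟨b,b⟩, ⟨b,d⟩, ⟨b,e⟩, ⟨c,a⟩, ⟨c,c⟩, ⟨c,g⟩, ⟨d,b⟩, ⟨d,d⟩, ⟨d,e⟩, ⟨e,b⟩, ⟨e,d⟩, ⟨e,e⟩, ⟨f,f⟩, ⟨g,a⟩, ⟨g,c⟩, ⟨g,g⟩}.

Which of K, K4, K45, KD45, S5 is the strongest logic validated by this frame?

Transitive (axiom 4): yes — every two-step S-path is closed by a direct edge.
Euclidean (axiom 5): yes — any two successors of a common world are S-related.
Serial (axiom D): yes — every world has a successor (e.g. a S a).
Reflexive (axiom T): yes — every world is S-related to itself.
So F validates K, K4, K45, KD45, S5. The strongest is S5.

S5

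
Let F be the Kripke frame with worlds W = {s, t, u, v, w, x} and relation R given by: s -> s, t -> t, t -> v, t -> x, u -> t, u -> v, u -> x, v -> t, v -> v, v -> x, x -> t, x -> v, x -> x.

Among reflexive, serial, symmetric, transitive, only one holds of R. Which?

transitive

Reflexive: no — u is not related to itself.
Serial: no — w has no R-successor.
Symmetric: no — u R t but not t R u.
Transitive: yes — every two-step R-path is closed by a direct edge.
Only transitive holds.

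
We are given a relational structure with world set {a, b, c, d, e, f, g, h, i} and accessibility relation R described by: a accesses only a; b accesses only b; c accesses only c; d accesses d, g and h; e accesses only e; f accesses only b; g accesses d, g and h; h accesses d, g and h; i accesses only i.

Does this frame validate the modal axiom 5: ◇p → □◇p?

By correspondence theory, 5 is valid on a frame iff R is Euclidean.
Euclidean: yes — any two successors of a common world are R-related.

Yes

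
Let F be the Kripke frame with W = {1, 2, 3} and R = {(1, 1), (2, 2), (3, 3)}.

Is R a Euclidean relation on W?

Yes

Euclidean: yes — any two successors of a common world are R-related.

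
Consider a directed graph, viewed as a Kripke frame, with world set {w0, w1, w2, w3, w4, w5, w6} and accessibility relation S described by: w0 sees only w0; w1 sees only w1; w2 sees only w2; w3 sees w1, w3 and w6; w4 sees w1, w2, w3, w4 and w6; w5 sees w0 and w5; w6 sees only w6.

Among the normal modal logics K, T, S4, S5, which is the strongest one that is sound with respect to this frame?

S4

Reflexive (axiom T): yes — every world is S-related to itself.
Transitive (axiom 4): yes — every two-step S-path is closed by a direct edge.
Euclidean (axiom 5): no — w3 S w1 and w3 S w6, but not w1 S w6.
So F validates K, T, S4; S5 would additionally require S to be Euclidean. The strongest is S4.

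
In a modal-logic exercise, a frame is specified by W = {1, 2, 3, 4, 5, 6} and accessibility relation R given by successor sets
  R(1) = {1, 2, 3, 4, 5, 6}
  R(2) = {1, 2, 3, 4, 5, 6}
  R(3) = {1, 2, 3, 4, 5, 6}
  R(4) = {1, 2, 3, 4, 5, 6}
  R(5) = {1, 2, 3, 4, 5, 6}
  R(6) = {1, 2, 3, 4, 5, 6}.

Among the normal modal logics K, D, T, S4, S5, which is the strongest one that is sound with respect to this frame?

Serial (axiom D): yes — every world has a successor (e.g. 1 R 1).
Reflexive (axiom T): yes — every world is R-related to itself.
Transitive (axiom 4): yes — every two-step R-path is closed by a direct edge.
Euclidean (axiom 5): yes — any two successors of a common world are R-related.
So F validates K, D, T, S4, S5. The strongest is S5.

S5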